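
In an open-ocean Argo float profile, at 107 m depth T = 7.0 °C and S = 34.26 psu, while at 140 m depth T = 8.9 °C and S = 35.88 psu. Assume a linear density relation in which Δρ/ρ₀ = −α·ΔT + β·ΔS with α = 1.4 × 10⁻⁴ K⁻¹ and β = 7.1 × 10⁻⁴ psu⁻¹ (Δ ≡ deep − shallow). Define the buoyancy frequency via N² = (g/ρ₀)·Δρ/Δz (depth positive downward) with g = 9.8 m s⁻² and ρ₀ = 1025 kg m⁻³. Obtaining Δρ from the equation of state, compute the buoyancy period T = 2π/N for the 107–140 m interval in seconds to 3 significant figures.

388 s

ΔT = +1.9 K, ΔS = +1.62 psu (deep − shallow).
Δρ/ρ₀ = −αΔT + βΔS = -2.66 × 10⁻⁴ + 1.1502 × 10⁻³ = 8.842 × 10⁻⁴, so Δρ ≈ 0.9063 kg m⁻³.
N² = (g/ρ₀)·Δρ/Δz = g·(Δρ/ρ₀)/Δz = 9.8 × 8.842 × 10⁻⁴ / 33 = 2.6258 × 10⁻⁴ s⁻².
N = √(2.6258 × 10⁻⁴) = 0.016204 rad s⁻¹ → T = 2π/N = 387.76 s ≈ 388 s.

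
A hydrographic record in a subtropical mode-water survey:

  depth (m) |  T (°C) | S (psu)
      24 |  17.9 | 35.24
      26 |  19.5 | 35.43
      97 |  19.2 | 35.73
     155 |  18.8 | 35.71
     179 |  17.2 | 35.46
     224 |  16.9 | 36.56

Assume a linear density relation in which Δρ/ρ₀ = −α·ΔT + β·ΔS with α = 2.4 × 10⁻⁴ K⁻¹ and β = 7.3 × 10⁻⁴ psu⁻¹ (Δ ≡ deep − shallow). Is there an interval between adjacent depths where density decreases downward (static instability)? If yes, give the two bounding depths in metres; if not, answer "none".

Evaluate Δρ/ρ₀ = −αΔT + βΔS across each adjacent pair:
  24–26 m: −αΔT+βΔS = −(2.4 × 10⁻⁴)(+1.6)+(7.3 × 10⁻⁴)(+0.19) = -2.5 × 10⁻⁴ → UNSTABLE
  26–97 m: −αΔT+βΔS = −(2.4 × 10⁻⁴)(-0.3)+(7.3 × 10⁻⁴)(+0.30) = 2.9 × 10⁻⁴ → stable
  97–155 m: −αΔT+βΔS = −(2.4 × 10⁻⁴)(-0.4)+(7.3 × 10⁻⁴)(-0.02) = 8.1 × 10⁻⁵ → stable
  155–179 m: −αΔT+βΔS = −(2.4 × 10⁻⁴)(-1.6)+(7.3 × 10⁻⁴)(-0.25) = 2.0 × 10⁻⁴ → stable
  179–224 m: −αΔT+βΔS = −(2.4 × 10⁻⁴)(-0.3)+(7.3 × 10⁻⁴)(+1.10) = 8.8 × 10⁻⁴ → stable
The 24–26 m interval has Δρ < 0: lighter water underlies denser water.

24–26 m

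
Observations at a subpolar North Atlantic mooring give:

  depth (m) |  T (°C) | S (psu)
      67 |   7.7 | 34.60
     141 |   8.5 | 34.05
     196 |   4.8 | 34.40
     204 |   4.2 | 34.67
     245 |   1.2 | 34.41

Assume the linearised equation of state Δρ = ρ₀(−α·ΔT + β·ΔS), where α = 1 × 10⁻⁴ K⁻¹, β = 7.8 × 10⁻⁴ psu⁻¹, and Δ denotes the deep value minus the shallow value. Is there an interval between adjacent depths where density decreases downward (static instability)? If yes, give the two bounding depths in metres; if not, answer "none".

Evaluate Δρ/ρ₀ = −αΔT + βΔS across each adjacent pair:
  67–141 m: −αΔT+βΔS = −(1 × 10⁻⁴)(+0.8)+(7.8 × 10⁻⁴)(-0.55) = -5.1 × 10⁻⁴ → UNSTABLE
  141–196 m: −αΔT+βΔS = −(1 × 10⁻⁴)(-3.7)+(7.8 × 10⁻⁴)(+0.35) = 6.4 × 10⁻⁴ → stable
  196–204 m: −αΔT+βΔS = −(1 × 10⁻⁴)(-0.6)+(7.8 × 10⁻⁴)(+0.27) = 2.7 × 10⁻⁴ → stable
  204–245 m: −αΔT+βΔS = −(1 × 10⁻⁴)(-3.0)+(7.8 × 10⁻⁴)(-0.26) = 9.7 × 10⁻⁵ → stable
The 67–141 m interval has Δρ < 0: lighter water underlies denser water.

67–141 m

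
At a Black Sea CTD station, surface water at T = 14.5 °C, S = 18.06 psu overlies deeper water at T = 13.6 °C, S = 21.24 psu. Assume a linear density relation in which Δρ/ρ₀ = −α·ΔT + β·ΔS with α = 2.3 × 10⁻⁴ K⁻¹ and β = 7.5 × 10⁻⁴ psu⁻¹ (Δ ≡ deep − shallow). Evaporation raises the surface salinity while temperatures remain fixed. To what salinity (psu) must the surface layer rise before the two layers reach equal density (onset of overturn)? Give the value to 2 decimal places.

Neutral buoyancy requires −α(T_deep − T_surf) + β(S_deep − S_surf′) = 0.
S_surf′ = S_deep − (α/β)·ΔT = 21.24 − (2.3 × 10⁻⁴/7.5 × 10⁻⁴)·(-0.9) = 21.5160 psu.
Increase required: 21.5160 − 18.06 = 3.4560 psu.

21.52 psu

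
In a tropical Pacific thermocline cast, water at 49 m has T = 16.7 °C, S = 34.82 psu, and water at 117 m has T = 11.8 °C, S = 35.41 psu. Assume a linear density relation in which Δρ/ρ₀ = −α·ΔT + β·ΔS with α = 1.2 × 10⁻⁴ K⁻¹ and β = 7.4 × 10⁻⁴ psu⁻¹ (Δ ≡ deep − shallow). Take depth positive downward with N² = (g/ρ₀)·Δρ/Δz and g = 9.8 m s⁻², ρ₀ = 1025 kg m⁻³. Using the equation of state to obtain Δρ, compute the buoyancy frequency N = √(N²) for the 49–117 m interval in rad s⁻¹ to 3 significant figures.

0.0122 rad s⁻¹

ΔT = -4.9 K, ΔS = +0.59 psu (deep − shallow).
Δρ/ρ₀ = −αΔT + βΔS = 5.88 × 10⁻⁴ + 4.366 × 10⁻⁴ = 1.0246 × 10⁻³, so Δρ ≈ 1.050 kg m⁻³.
N² = (g/ρ₀)·Δρ/Δz = g·(Δρ/ρ₀)/Δz = 9.8 × 1.0246 × 10⁻³ / 68 = 1.4766 × 10⁻⁴ s⁻².
N = √(1.4766 × 10⁻⁴) = 0.012152 rad s⁻¹ ≈ 0.0122 rad s⁻¹.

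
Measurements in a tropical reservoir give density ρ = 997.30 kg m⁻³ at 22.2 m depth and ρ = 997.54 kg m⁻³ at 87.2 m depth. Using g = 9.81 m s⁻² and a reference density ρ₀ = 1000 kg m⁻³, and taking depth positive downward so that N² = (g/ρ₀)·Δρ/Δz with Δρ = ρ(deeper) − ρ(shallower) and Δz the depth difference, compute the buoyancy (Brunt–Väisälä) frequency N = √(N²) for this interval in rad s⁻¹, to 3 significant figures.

Δρ = 997.54 − 997.30 = 0.24 kg m⁻³ over Δz = 87.2 − 22.2 = 65 m.
N² = (9.81/1000) × (0.24/65) = 3.6222 × 10⁻⁵ s⁻².
N = √(3.6222 × 10⁻⁵) = 6.0185 × 10⁻³ rad s⁻¹ ≈ 6.02 × 10⁻³ rad s⁻¹.

6.02 × 10⁻³ rad s⁻¹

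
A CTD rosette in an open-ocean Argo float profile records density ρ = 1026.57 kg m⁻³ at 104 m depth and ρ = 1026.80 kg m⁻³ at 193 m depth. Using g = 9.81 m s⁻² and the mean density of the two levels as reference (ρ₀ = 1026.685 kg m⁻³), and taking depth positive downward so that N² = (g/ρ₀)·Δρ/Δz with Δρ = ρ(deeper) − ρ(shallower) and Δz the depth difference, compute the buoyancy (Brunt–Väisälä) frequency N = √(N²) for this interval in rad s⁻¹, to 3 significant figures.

4.97 × 10⁻³ rad s⁻¹

Δρ = 1026.80 − 1026.57 = 0.23 kg m⁻³ over Δz = 193 − 104 = 89 m.
N² = (9.81/1026.685) × (0.23/89) = 2.4693 × 10⁻⁵ s⁻².
N = √(2.4693 × 10⁻⁵) = 4.9692 × 10⁻³ rad s⁻¹ ≈ 4.97 × 10⁻³ rad s⁻¹.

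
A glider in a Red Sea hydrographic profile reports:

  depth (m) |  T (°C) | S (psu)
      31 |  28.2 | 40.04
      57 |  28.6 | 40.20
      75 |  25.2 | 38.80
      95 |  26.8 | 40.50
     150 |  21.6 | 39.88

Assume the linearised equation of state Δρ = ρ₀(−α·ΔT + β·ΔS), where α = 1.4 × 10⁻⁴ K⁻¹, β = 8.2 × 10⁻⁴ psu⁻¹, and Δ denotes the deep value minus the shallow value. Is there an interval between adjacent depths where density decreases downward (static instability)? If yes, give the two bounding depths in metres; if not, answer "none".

57–75 m

Evaluate Δρ/ρ₀ = −αΔT + βΔS across each adjacent pair:
  31–57 m: −αΔT+βΔS = −(1.4 × 10⁻⁴)(+0.4)+(8.2 × 10⁻⁴)(+0.16) = 7.5 × 10⁻⁵ → stable
  57–75 m: −αΔT+βΔS = −(1.4 × 10⁻⁴)(-3.4)+(8.2 × 10⁻⁴)(-1.40) = -6.7 × 10⁻⁴ → UNSTABLE
  75–95 m: −αΔT+βΔS = −(1.4 × 10⁻⁴)(+1.6)+(8.2 × 10⁻⁴)(+1.70) = 1.2 × 10⁻³ → stable
  95–150 m: −αΔT+βΔS = −(1.4 × 10⁻⁴)(-5.2)+(8.2 × 10⁻⁴)(-0.62) = 2.2 × 10⁻⁴ → stable
The 57–75 m interval has Δρ < 0: lighter water underlies denser water.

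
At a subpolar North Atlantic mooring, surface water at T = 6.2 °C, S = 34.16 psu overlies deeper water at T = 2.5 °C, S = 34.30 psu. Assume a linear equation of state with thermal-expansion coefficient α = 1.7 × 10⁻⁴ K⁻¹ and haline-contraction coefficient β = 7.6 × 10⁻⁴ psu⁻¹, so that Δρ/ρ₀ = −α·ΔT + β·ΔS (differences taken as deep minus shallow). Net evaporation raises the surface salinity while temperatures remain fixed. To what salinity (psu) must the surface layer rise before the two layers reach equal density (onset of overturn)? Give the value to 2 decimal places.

Neutral buoyancy requires −α(T_deep − T_surf) + β(S_deep − S_surf′) = 0.
S_surf′ = S_deep − (α/β)·ΔT = 34.30 − (1.7 × 10⁻⁴/7.6 × 10⁻⁴)·(-3.7) = 35.1276 psu.
Increase required: 35.1276 − 34.16 = 0.9676 psu.

35.13 psu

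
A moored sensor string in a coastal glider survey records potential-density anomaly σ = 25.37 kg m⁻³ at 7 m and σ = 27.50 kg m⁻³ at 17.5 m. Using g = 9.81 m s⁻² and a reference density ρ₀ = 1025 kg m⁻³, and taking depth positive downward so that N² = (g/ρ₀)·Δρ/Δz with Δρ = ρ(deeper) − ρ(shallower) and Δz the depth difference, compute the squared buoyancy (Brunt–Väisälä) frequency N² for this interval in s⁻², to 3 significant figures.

1.94 × 10⁻³ s⁻²

Δρ = 1027.50 − 1025.37 = 2.13 kg m⁻³ over Δz = 17.5 − 7 = 10.5 m.
N² = (9.81/1025) × (2.13/10.5) = 1.9415 × 10⁻³ s⁻² ≈ 1.94 × 10⁻³ s⁻².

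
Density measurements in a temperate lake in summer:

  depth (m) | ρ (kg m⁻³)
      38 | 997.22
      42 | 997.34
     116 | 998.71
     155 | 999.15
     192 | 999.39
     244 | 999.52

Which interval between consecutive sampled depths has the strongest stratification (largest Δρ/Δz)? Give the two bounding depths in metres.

38–42 m

Compute the density gradient over each adjacent pair:
  38–42 m: Δρ/Δz = 0.12/4 = 0.030 kg m⁻⁴
  42–116 m: Δρ/Δz = 1.37/74 = 0.019 kg m⁻⁴
  116–155 m: Δρ/Δz = 0.44/39 = 0.011 kg m⁻⁴
  155–192 m: Δρ/Δz = 0.24/37 = 6.5 × 10⁻³ kg m⁻⁴
  192–244 m: Δρ/Δz = 0.13/52 = 2.5 × 10⁻³ kg m⁻⁴
The largest gradient is in the 38–42 m interval — the pycnocline.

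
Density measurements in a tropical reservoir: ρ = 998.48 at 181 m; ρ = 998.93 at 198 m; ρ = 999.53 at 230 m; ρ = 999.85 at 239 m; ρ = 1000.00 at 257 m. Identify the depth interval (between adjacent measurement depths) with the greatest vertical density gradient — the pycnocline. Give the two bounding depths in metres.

Compute the density gradient over each adjacent pair:
  181–198 m: Δρ/Δz = 0.45/17 = 0.026 kg m⁻⁴
  198–230 m: Δρ/Δz = 0.60/32 = 0.019 kg m⁻⁴
  230–239 m: Δρ/Δz = 0.32/9 = 0.036 kg m⁻⁴
  239–257 m: Δρ/Δz = 0.15/18 = 8.3 × 10⁻³ kg m⁻⁴
The largest gradient is in the 230–239 m interval — the pycnocline.

230–239 m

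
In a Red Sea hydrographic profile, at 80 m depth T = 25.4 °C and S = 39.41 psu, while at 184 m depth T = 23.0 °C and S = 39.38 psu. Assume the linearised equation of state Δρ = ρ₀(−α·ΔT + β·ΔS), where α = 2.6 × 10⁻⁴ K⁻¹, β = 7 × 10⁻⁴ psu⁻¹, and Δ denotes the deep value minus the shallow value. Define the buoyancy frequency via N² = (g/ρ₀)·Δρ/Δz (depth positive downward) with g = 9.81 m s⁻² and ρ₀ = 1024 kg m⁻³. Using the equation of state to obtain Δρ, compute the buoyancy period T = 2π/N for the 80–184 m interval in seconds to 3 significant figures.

ΔT = -2.4 K, ΔS = -0.03 psu (deep − shallow).
Δρ/ρ₀ = −αΔT + βΔS = 6.24 × 10⁻⁴ − 2.10 × 10⁻⁵ = 6.03 × 10⁻⁴, so Δρ ≈ 0.6175 kg m⁻³.
N² = (g/ρ₀)·Δρ/Δz = g·(Δρ/ρ₀)/Δz = 9.81 × 6.03 × 10⁻⁴ / 104 = 5.6879 × 10⁻⁵ s⁻².
N = √(5.6879 × 10⁻⁵) = 7.5418 × 10⁻³ rad s⁻¹ → T = 2π/N = 833.11 s ≈ 833 s.

833 s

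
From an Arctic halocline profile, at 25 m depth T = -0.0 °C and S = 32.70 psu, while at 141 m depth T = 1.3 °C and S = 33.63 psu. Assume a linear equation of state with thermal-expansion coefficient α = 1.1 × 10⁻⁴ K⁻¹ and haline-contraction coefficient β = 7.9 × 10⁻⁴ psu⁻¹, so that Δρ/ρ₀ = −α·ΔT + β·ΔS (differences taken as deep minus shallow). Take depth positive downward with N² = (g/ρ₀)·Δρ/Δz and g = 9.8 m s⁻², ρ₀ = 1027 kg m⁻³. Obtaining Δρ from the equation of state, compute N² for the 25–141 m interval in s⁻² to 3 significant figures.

ΔT = +1.3 K, ΔS = +0.93 psu (deep − shallow).
Δρ/ρ₀ = −αΔT + βΔS = -1.43 × 10⁻⁴ + 7.347 × 10⁻⁴ = 5.917 × 10⁻⁴, so Δρ ≈ 0.6077 kg m⁻³.
N² = (g/ρ₀)·Δρ/Δz = g·(Δρ/ρ₀)/Δz = 9.8 × 5.917 × 10⁻⁴ / 116 = 4.9988 × 10⁻⁵ s⁻² ≈ 5.00 × 10⁻⁵ s⁻².

5.00 × 10⁻⁵ s⁻²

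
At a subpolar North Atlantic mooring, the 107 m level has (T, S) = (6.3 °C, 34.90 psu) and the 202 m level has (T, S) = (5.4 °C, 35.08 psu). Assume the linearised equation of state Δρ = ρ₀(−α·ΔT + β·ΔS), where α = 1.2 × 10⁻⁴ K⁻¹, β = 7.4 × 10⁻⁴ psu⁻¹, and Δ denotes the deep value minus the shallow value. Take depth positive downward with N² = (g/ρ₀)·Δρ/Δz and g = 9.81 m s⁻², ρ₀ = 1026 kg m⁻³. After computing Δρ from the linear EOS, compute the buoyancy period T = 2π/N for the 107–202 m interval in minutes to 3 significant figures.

ΔT = -0.9 K, ΔS = +0.18 psu (deep − shallow).
Δρ/ρ₀ = −αΔT + βΔS = 1.08 × 10⁻⁴ + 1.332 × 10⁻⁴ = 2.412 × 10⁻⁴, so Δρ ≈ 0.2475 kg m⁻³.
N² = (g/ρ₀)·Δρ/Δz = g·(Δρ/ρ₀)/Δz = 9.81 × 2.412 × 10⁻⁴ / 95 = 2.4907 × 10⁻⁵ s⁻².
N = √(2.4907 × 10⁻⁵) = 4.9907 × 10⁻³ rad s⁻¹ → T = 2π/N = 1.2590 × 10³ s = 20.983 min ≈ 21.0 min.

21.0 min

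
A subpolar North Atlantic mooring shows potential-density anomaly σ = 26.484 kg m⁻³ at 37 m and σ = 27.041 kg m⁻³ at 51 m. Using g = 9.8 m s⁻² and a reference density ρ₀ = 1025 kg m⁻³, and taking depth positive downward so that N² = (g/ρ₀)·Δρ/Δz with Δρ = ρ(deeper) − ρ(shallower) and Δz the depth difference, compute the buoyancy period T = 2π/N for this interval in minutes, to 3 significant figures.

5.37 min

Δρ = 1027.041 − 1026.484 = 0.557 kg m⁻³ over Δz = 51 − 37 = 14 m.
N² = (9.8/1025) × (0.557/14) = 3.8039 × 10⁻⁴ s⁻².
N = √(3.8039 × 10⁻⁴) = 0.019504 rad s⁻¹, so T = 2π/N = 322.15 s = 5.3692 min ≈ 5.37 min.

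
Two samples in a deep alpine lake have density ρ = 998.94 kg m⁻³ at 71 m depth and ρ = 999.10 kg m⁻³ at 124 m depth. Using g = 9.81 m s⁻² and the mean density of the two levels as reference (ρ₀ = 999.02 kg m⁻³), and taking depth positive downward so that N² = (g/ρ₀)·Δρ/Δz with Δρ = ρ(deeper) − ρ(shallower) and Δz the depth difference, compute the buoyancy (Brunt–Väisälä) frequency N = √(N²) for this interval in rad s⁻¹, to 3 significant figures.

Δρ = 999.10 − 998.94 = 0.16 kg m⁻³ over Δz = 124 − 71 = 53 m.
N² = (9.81/999.02) × (0.16/53) = 2.9644 × 10⁻⁵ s⁻².
N = √(2.9644 × 10⁻⁵) = 5.4446 × 10⁻³ rad s⁻¹ ≈ 5.44 × 10⁻³ rad s⁻¹.

5.44 × 10⁻³ rad s⁻¹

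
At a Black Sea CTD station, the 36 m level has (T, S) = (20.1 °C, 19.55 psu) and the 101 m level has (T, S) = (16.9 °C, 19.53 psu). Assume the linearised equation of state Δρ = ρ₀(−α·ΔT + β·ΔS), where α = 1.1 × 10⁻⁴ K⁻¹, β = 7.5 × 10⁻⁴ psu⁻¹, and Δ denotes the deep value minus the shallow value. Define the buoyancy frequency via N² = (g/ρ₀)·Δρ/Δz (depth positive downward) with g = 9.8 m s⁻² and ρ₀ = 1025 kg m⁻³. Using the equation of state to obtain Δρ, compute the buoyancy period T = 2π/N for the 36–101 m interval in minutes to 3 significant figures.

14.7 min

ΔT = -3.2 K, ΔS = -0.02 psu (deep − shallow).
Δρ/ρ₀ = −αΔT + βΔS = 3.52 × 10⁻⁴ − 1.50 × 10⁻⁵ = 3.37 × 10⁻⁴, so Δρ ≈ 0.3454 kg m⁻³.
N² = (g/ρ₀)·Δρ/Δz = g·(Δρ/ρ₀)/Δz = 9.8 × 3.37 × 10⁻⁴ / 65 = 5.0809 × 10⁻⁵ s⁻².
N = √(5.0809 × 10⁻⁵) = 7.1280 × 10⁻³ rad s⁻¹ → T = 2π/N = 881.48 s = 14.691 min ≈ 14.7 min.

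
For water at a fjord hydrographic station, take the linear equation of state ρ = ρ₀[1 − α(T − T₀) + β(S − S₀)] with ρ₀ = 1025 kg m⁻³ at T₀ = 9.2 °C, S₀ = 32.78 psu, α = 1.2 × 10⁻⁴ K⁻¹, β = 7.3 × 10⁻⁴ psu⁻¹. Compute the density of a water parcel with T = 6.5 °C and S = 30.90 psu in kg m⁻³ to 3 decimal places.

T − T₀ = -2.7 K, S − S₀ = -1.88 psu.
Bracket = 1 − α·(-2.7) + β·(-1.88) = 1 + (-1.0484 × 10⁻³) = 0.9989516.
ρ = 1025 × 0.9989516 = 1023.925 kg m⁻³.

1023.925 kg m⁻³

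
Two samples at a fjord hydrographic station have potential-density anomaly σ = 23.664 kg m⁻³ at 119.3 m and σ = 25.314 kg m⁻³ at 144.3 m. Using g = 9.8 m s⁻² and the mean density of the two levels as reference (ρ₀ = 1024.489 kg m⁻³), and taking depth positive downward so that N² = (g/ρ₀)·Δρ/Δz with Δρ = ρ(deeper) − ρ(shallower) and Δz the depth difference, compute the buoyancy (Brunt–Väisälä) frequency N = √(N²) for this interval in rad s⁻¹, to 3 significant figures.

Δρ = 1025.314 − 1023.664 = 1.650 kg m⁻³ over Δz = 144.3 − 119.3 = 25 m.
N² = (9.8/1024.489) × (1.650/25) = 6.3134 × 10⁻⁴ s⁻².
N = √(6.3134 × 10⁻⁴) = 0.025126 rad s⁻¹ ≈ 0.0251 rad s⁻¹.

0.0251 rad s⁻¹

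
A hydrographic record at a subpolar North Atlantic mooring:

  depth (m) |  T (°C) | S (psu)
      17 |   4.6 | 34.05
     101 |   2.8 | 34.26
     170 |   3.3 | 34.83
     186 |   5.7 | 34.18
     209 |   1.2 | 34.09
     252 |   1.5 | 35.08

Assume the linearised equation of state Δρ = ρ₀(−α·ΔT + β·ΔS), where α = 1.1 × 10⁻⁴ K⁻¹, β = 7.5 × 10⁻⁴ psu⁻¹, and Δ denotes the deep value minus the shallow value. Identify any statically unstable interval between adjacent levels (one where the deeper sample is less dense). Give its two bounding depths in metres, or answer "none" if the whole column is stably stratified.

170–186 m

Evaluate Δρ/ρ₀ = −αΔT + βΔS across each adjacent pair:
  17–101 m: −αΔT+βΔS = −(1.1 × 10⁻⁴)(-1.8)+(7.5 × 10⁻⁴)(+0.21) = 3.6 × 10⁻⁴ → stable
  101–170 m: −αΔT+βΔS = −(1.1 × 10⁻⁴)(+0.5)+(7.5 × 10⁻⁴)(+0.57) = 3.7 × 10⁻⁴ → stable
  170–186 m: −αΔT+βΔS = −(1.1 × 10⁻⁴)(+2.4)+(7.5 × 10⁻⁴)(-0.65) = -7.5 × 10⁻⁴ → UNSTABLE
  186–209 m: −αΔT+βΔS = −(1.1 × 10⁻⁴)(-4.5)+(7.5 × 10⁻⁴)(-0.09) = 4.3 × 10⁻⁴ → stable
  209–252 m: −αΔT+βΔS = −(1.1 × 10⁻⁴)(+0.3)+(7.5 × 10⁻⁴)(+0.99) = 7.1 × 10⁻⁴ → stable
The 170–186 m interval has Δρ < 0: lighter water underlies denser water.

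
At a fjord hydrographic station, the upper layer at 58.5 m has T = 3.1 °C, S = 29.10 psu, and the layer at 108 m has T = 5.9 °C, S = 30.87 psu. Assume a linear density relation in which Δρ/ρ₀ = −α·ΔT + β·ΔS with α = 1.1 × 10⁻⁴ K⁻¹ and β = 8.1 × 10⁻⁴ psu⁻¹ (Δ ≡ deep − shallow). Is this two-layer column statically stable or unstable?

stable

ΔT = 5.9 − 3.1 = +2.8 K and ΔS = 30.87 − 29.10 = +1.77 psu (deep − shallow).
−αΔT = -3.08 × 10⁻⁴; βΔS = 1.4337 × 10⁻³; sum Δρ/ρ₀ = 1.1257 × 10⁻³.
Δρ/ρ₀ > 0, so Δρ > 0: deeper water is denser → statically stable.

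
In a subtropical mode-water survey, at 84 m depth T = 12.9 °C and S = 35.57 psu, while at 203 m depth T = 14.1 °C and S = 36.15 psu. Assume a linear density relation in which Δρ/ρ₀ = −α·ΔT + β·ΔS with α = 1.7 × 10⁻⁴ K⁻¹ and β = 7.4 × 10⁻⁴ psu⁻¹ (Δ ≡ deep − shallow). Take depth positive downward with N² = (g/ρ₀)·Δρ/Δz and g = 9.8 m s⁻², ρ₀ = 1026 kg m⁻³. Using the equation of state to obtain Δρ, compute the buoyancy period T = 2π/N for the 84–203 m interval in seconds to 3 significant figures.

ΔT = +1.2 K, ΔS = +0.58 psu (deep − shallow).
Δρ/ρ₀ = −αΔT + βΔS = -2.04 × 10⁻⁴ + 4.292 × 10⁻⁴ = 2.252 × 10⁻⁴, so Δρ ≈ 0.2311 kg m⁻³.
N² = (g/ρ₀)·Δρ/Δz = g·(Δρ/ρ₀)/Δz = 9.8 × 2.252 × 10⁻⁴ / 119 = 1.8546 × 10⁻⁵ s⁻².
N = √(1.8546 × 10⁻⁵) = 4.3065 × 10⁻³ rad s⁻¹ → T = 2π/N = 1.4590 × 10³ s ≈ 1.46 × 10³ s.

1.46 × 10³ s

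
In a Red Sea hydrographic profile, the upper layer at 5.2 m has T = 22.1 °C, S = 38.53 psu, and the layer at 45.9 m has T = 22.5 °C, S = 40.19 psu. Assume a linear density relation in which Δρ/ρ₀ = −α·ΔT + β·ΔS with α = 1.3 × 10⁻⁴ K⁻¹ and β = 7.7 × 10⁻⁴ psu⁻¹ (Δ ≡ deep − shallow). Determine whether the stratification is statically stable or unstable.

ΔT = 22.5 − 22.1 = +0.4 K and ΔS = 40.19 − 38.53 = +1.66 psu (deep − shallow).
−αΔT = -5.20 × 10⁻⁵; βΔS = 1.2782 × 10⁻³; sum Δρ/ρ₀ = 1.2262 × 10⁻³.
Δρ/ρ₀ > 0, so Δρ > 0: deeper water is denser → statically stable.

stable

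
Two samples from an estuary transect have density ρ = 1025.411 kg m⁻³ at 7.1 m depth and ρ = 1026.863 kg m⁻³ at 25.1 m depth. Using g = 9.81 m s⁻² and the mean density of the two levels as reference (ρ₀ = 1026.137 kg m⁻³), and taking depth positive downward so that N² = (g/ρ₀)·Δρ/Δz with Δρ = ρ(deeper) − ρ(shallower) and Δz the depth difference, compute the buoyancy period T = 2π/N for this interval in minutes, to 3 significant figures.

Δρ = 1026.863 − 1025.411 = 1.452 kg m⁻³ over Δz = 25.1 − 7.1 = 18 m.
N² = (9.81/1026.137) × (1.452/18) = 7.7118 × 10⁻⁴ s⁻².
N = √(7.7118 × 10⁻⁴) = 0.027770 rad s⁻¹, so T = 2π/N = 226.26 s = 3.7710 min ≈ 3.77 min.

3.77 min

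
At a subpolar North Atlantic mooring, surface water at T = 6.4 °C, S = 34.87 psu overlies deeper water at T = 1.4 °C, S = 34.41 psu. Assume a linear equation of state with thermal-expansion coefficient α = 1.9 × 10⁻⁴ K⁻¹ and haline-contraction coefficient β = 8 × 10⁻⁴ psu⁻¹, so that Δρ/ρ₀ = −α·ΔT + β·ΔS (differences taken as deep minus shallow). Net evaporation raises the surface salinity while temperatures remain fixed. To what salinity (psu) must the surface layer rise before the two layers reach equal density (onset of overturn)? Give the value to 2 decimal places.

35.60 psu

Neutral buoyancy requires −α(T_deep − T_surf) + β(S_deep − S_surf′) = 0.
S_surf′ = S_deep − (α/β)·ΔT = 34.41 − (1.9 × 10⁻⁴/8 × 10⁻⁴)·(-5.0) = 35.5975 psu.
Increase required: 35.5975 − 34.87 = 0.7275 psu.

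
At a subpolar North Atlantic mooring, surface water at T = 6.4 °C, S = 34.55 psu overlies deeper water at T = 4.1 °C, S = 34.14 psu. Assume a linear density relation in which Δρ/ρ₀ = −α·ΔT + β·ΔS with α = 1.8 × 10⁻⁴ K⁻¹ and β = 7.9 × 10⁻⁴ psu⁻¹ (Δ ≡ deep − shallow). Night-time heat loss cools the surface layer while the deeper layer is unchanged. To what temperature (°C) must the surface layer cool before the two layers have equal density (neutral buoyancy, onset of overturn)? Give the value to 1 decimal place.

Neutral buoyancy requires Δρ = 0, i.e. −α(T_deep − T_surf′) + β(S_deep − S_surf) = 0.
T_surf′ = T_deep − (β/α)·ΔS = 4.1 − (7.9 × 10⁻⁴/1.8 × 10⁻⁴)·(-0.41) = 5.899 °C.
Cooling required: 6.4 − (5.899) = 0.501 °C.

5.9 °C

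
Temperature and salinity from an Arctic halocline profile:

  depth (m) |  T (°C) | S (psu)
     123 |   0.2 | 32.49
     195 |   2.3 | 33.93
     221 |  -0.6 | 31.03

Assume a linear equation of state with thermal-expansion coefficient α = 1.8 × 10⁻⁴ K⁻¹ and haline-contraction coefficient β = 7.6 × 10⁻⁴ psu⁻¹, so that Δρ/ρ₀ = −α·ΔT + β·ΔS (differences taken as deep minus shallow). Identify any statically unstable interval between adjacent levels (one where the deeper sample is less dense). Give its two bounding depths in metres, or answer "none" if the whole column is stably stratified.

195–221 m

Evaluate Δρ/ρ₀ = −αΔT + βΔS across each adjacent pair:
  123–195 m: −αΔT+βΔS = −(1.8 × 10⁻⁴)(+2.1)+(7.6 × 10⁻⁴)(+1.44) = 7.2 × 10⁻⁴ → stable
  195–221 m: −αΔT+βΔS = −(1.8 × 10⁻⁴)(-2.9)+(7.6 × 10⁻⁴)(-2.90) = -1.7 × 10⁻³ → UNSTABLE
The 195–221 m interval has Δρ < 0: lighter water underlies denser water.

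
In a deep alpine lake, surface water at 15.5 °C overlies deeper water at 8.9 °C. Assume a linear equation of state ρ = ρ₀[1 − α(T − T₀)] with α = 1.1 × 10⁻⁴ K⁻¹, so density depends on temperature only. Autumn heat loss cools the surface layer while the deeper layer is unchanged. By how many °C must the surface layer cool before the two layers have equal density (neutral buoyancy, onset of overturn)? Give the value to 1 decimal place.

6.6 °C

With temperature the only control, equal density requires T_surf′ = T_deep.
T_surf′ = 8.9 °C.
Cooling required: 15.5 − 8.9 = 6.6 °C.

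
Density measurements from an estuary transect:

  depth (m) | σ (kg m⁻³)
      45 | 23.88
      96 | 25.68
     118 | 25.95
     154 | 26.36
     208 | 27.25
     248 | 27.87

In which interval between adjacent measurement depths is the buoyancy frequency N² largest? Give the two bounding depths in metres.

Compute the density gradient over each adjacent pair:
  45–96 m: Δρ/Δz = 1.80/51 = 0.035 kg m⁻⁴
  96–118 m: Δρ/Δz = 0.27/22 = 0.012 kg m⁻⁴
  118–154 m: Δρ/Δz = 0.41/36 = 0.011 kg m⁻⁴
  154–208 m: Δρ/Δz = 0.89/54 = 0.016 kg m⁻⁴
  208–248 m: Δρ/Δz = 0.62/40 = 0.015 kg m⁻⁴
The largest gradient is in the 45–96 m interval — the pycnocline.

45–96 m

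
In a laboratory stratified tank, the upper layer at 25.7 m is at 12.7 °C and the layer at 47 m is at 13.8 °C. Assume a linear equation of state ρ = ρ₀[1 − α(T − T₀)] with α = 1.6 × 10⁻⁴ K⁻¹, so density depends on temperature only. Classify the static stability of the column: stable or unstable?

ΔT = 13.8 − 12.7 = +1.1 K, so Δρ/ρ₀ = −αΔT = -1.76 × 10⁻⁴.
Δρ/ρ₀ < 0, so Δρ < 0: deeper water is lighter → statically unstable; the column would overturn.

unstable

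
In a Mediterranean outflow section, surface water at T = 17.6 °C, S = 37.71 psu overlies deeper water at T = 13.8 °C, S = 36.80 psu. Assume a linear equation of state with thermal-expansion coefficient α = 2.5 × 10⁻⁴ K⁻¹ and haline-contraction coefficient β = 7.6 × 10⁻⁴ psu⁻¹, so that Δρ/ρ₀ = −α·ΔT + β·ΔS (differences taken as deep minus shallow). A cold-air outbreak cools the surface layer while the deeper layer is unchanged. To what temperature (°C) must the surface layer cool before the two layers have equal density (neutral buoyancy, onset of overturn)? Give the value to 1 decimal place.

Neutral buoyancy requires Δρ = 0, i.e. −α(T_deep − T_surf′) + β(S_deep − S_surf) = 0.
T_surf′ = T_deep − (β/α)·ΔS = 13.8 − (7.6 × 10⁻⁴/2.5 × 10⁻⁴)·(-0.91) = 16.566 °C.
Cooling required: 17.6 − (16.566) = 1.034 °C.

16.6 °C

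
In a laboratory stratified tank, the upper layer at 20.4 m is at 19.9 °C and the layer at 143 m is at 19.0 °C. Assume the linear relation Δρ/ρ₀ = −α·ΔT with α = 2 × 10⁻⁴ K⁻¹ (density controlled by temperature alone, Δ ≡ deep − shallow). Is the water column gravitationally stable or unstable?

ΔT = 19.0 − 19.9 = -0.9 K, so Δρ/ρ₀ = −αΔT = 1.80 × 10⁻⁴.
Δρ/ρ₀ > 0, so Δρ > 0: deeper water is denser → statically stable.

stable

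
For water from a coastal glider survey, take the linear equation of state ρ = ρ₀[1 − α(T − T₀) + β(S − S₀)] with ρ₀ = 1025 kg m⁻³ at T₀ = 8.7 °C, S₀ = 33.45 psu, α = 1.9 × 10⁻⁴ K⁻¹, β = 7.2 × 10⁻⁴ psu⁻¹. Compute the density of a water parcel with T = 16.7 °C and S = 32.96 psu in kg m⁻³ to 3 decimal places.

T − T₀ = +8.0 K, S − S₀ = -0.49 psu.
Bracket = 1 − α·(+8.0) + β·(-0.49) = 1 + (-1.8728 × 10⁻³) = 0.9981272.
ρ = 1025 × 0.9981272 = 1023.080 kg m⁻³.

1023.080 kg m⁻³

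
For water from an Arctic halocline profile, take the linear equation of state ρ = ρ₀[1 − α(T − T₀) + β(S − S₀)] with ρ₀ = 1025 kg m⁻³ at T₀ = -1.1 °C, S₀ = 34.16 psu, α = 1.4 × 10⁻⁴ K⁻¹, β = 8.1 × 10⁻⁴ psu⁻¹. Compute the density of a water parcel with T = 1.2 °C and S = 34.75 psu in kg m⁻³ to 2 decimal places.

1025.16 kg m⁻³

T − T₀ = +2.3 K, S − S₀ = +0.59 psu.
Bracket = 1 − α·(+2.3) + β·(+0.59) = 1 + (1.559 × 10⁻⁴) = 1.0001559.
ρ = 1025 × 1.0001559 = 1025.16 kg m⁻³.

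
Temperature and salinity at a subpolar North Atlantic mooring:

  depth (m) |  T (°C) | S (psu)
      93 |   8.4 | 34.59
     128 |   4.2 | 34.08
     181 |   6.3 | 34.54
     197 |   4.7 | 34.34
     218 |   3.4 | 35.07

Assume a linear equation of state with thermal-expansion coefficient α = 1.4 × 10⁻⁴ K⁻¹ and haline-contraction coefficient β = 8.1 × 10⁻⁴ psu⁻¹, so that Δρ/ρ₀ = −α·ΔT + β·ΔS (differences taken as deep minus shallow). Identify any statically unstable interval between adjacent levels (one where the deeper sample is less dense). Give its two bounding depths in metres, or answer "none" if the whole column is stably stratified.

none

Evaluate Δρ/ρ₀ = −αΔT + βΔS across each adjacent pair:
  93–128 m: −αΔT+βΔS = −(1.4 × 10⁻⁴)(-4.2)+(8.1 × 10⁻⁴)(-0.51) = 1.7 × 10⁻⁴ → stable
  128–181 m: −αΔT+βΔS = −(1.4 × 10⁻⁴)(+2.1)+(8.1 × 10⁻⁴)(+0.46) = 7.9 × 10⁻⁵ → stable
  181–197 m: −αΔT+βΔS = −(1.4 × 10⁻⁴)(-1.6)+(8.1 × 10⁻⁴)(-0.20) = 6.2 × 10⁻⁵ → stable
  197–218 m: −αΔT+βΔS = −(1.4 × 10⁻⁴)(-1.3)+(8.1 × 10⁻⁴)(+0.73) = 7.7 × 10⁻⁴ → stable
Every interval has Δρ > 0: the column is stably stratified throughout.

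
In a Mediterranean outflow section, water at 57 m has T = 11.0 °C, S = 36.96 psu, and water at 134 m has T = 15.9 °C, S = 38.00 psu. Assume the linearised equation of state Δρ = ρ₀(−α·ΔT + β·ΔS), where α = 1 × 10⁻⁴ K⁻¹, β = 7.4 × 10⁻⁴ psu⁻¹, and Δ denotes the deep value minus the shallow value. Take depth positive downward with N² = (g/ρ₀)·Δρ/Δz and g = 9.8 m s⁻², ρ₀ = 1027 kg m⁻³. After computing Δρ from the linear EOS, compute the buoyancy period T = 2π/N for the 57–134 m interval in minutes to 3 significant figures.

17.6 min

ΔT = +4.9 K, ΔS = +1.04 psu (deep − shallow).
Δρ/ρ₀ = −αΔT + βΔS = -4.90 × 10⁻⁴ + 7.696 × 10⁻⁴ = 2.796 × 10⁻⁴, so Δρ ≈ 0.2871 kg m⁻³.
N² = (g/ρ₀)·Δρ/Δz = g·(Δρ/ρ₀)/Δz = 9.8 × 2.796 × 10⁻⁴ / 77 = 3.5585 × 10⁻⁵ s⁻².
N = √(3.5585 × 10⁻⁵) = 5.9653 × 10⁻³ rad s⁻¹ → T = 2π/N = 1.0533 × 10³ s = 17.555 min ≈ 17.6 min.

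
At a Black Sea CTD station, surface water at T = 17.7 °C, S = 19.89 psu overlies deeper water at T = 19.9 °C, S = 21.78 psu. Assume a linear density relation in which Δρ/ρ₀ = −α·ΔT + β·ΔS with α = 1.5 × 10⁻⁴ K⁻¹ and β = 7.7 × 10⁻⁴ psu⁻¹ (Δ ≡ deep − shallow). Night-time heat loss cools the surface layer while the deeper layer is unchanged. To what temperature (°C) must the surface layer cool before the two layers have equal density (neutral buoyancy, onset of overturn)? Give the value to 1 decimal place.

10.2 °C

Neutral buoyancy requires Δρ = 0, i.e. −α(T_deep − T_surf′) + β(S_deep − S_surf) = 0.
T_surf′ = T_deep − (β/α)·ΔS = 19.9 − (7.7 × 10⁻⁴/1.5 × 10⁻⁴)·(+1.89) = 10.198 °C.
Cooling required: 17.7 − (10.198) = 7.502 °C.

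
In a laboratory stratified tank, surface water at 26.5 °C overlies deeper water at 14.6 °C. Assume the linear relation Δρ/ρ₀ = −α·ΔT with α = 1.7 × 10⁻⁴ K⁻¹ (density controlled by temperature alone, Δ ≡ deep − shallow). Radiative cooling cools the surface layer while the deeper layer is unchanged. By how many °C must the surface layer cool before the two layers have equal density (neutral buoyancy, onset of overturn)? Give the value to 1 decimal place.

With temperature the only control, equal density requires T_surf′ = T_deep.
T_surf′ = 14.6 °C.
Cooling required: 26.5 − 14.6 = 11.9 °C.

11.9 °C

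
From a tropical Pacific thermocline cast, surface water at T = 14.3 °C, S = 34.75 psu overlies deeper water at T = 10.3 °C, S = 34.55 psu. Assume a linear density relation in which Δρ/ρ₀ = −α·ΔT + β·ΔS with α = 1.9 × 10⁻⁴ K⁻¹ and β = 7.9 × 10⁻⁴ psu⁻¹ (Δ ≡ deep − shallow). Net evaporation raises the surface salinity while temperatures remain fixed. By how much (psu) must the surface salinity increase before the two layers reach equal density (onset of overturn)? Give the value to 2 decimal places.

0.76 psu

Neutral buoyancy requires −α(T_deep − T_surf) + β(S_deep − S_surf′) = 0.
S_surf′ = S_deep − (α/β)·ΔT = 34.55 − (1.9 × 10⁻⁴/7.9 × 10⁻⁴)·(-4.0) = 35.5120 psu.
Increase required: 35.5120 − 34.75 = 0.7620 psu.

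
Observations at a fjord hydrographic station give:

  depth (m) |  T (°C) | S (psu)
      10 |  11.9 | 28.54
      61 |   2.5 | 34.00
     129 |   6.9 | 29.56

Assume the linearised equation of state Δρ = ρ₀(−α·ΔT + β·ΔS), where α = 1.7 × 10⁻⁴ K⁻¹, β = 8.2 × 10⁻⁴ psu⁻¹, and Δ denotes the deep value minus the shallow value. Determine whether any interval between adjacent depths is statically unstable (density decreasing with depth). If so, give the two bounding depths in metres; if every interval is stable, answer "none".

61–129 m

Evaluate Δρ/ρ₀ = −αΔT + βΔS across each adjacent pair:
  10–61 m: −αΔT+βΔS = −(1.7 × 10⁻⁴)(-9.4)+(8.2 × 10⁻⁴)(+5.46) = 6.1 × 10⁻³ → stable
  61–129 m: −αΔT+βΔS = −(1.7 × 10⁻⁴)(+4.4)+(8.2 × 10⁻⁴)(-4.44) = -4.4 × 10⁻³ → UNSTABLE
The 61–129 m interval has Δρ < 0: lighter water underlies denser water.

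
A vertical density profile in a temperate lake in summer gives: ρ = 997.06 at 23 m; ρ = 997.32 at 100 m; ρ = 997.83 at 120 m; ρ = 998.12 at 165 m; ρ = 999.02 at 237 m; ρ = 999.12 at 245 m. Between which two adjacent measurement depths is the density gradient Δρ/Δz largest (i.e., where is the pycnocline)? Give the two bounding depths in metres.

Compute the density gradient over each adjacent pair:
  23–100 m: Δρ/Δz = 0.26/77 = 3.4 × 10⁻³ kg m⁻⁴
  100–120 m: Δρ/Δz = 0.51/20 = 0.026 kg m⁻⁴
  120–165 m: Δρ/Δz = 0.29/45 = 6.4 × 10⁻³ kg m⁻⁴
  165–237 m: Δρ/Δz = 0.90/72 = 0.013 kg m⁻⁴
  237–245 m: Δρ/Δz = 0.10/8 = 0.013 kg m⁻⁴
The largest gradient is in the 100–120 m interval — the pycnocline.

100–120 m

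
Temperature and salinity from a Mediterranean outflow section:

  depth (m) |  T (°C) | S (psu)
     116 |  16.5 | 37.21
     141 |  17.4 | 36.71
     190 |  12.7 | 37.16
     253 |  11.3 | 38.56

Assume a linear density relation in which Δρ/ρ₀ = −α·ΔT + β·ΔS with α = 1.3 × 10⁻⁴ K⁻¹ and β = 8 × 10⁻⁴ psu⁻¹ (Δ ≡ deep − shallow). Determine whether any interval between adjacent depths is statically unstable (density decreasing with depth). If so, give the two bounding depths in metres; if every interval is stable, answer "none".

Evaluate Δρ/ρ₀ = −αΔT + βΔS across each adjacent pair:
  116–141 m: −αΔT+βΔS = −(1.3 × 10⁻⁴)(+0.9)+(8 × 10⁻⁴)(-0.50) = -5.2 × 10⁻⁴ → UNSTABLE
  141–190 m: −αΔT+βΔS = −(1.3 × 10⁻⁴)(-4.7)+(8 × 10⁻⁴)(+0.45) = 9.7 × 10⁻⁴ → stable
  190–253 m: −αΔT+βΔS = −(1.3 × 10⁻⁴)(-1.4)+(8 × 10⁻⁴)(+1.40) = 1.3 × 10⁻³ → stable
The 116–141 m interval has Δρ < 0: lighter water underlies denser water.

116–141 m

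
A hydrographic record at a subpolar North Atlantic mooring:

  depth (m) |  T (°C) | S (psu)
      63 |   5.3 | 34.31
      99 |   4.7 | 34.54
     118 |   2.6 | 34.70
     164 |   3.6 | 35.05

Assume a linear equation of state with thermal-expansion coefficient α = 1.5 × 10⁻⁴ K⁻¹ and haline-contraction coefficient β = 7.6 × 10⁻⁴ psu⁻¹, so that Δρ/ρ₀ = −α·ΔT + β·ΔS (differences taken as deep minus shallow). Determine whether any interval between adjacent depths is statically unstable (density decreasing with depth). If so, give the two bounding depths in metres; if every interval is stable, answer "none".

none

Evaluate Δρ/ρ₀ = −αΔT + βΔS across each adjacent pair:
  63–99 m: −αΔT+βΔS = −(1.5 × 10⁻⁴)(-0.6)+(7.6 × 10⁻⁴)(+0.23) = 2.6 × 10⁻⁴ → stable
  99–118 m: −αΔT+βΔS = −(1.5 × 10⁻⁴)(-2.1)+(7.6 × 10⁻⁴)(+0.16) = 4.4 × 10⁻⁴ → stable
  118–164 m: −αΔT+βΔS = −(1.5 × 10⁻⁴)(+1.0)+(7.6 × 10⁻⁴)(+0.35) = 1.2 × 10⁻⁴ → stable
Every interval has Δρ > 0: the column is stably stratified throughout.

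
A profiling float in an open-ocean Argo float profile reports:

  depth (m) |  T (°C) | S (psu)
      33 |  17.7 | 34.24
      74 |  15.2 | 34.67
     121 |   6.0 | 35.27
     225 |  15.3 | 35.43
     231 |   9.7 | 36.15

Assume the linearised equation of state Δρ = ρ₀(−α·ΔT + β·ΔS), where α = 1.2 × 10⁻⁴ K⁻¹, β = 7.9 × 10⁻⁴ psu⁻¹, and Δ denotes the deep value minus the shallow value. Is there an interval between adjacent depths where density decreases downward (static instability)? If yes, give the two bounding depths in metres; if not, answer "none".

Evaluate Δρ/ρ₀ = −αΔT + βΔS across each adjacent pair:
  33–74 m: −αΔT+βΔS = −(1.2 × 10⁻⁴)(-2.5)+(7.9 × 10⁻⁴)(+0.43) = 6.4 × 10⁻⁴ → stable
  74–121 m: −αΔT+βΔS = −(1.2 × 10⁻⁴)(-9.2)+(7.9 × 10⁻⁴)(+0.60) = 1.6 × 10⁻³ → stable
  121–225 m: −αΔT+βΔS = −(1.2 × 10⁻⁴)(+9.3)+(7.9 × 10⁻⁴)(+0.16) = -9.9 × 10⁻⁴ → UNSTABLE
  225–231 m: −αΔT+βΔS = −(1.2 × 10⁻⁴)(-5.6)+(7.9 × 10⁻⁴)(+0.72) = 1.2 × 10⁻³ → stable
The 121–225 m interval has Δρ < 0: lighter water underlies denser water.

121–225 m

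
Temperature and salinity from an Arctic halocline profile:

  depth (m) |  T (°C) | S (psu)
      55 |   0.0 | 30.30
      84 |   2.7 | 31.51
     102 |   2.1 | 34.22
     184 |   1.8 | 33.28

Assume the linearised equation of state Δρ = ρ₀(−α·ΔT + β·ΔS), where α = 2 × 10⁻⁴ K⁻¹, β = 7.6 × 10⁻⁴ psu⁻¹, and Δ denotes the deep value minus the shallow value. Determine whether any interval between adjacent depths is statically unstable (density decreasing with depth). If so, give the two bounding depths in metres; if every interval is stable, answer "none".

102–184 m

Evaluate Δρ/ρ₀ = −αΔT + βΔS across each adjacent pair:
  55–84 m: −αΔT+βΔS = −(2 × 10⁻⁴)(+2.7)+(7.6 × 10⁻⁴)(+1.21) = 3.8 × 10⁻⁴ → stable
  84–102 m: −αΔT+βΔS = −(2 × 10⁻⁴)(-0.6)+(7.6 × 10⁻⁴)(+2.71) = 2.2 × 10⁻³ → stable
  102–184 m: −αΔT+βΔS = −(2 × 10⁻⁴)(-0.3)+(7.6 × 10⁻⁴)(-0.94) = -6.5 × 10⁻⁴ → UNSTABLE
The 102–184 m interval has Δρ < 0: lighter water underlies denser water.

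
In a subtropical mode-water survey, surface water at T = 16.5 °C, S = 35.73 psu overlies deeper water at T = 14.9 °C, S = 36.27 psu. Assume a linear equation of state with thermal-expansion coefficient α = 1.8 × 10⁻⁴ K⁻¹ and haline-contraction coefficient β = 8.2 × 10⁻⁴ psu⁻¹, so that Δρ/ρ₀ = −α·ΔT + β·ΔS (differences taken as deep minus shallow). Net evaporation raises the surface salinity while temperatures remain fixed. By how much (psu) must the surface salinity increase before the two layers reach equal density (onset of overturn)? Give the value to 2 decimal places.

Neutral buoyancy requires −α(T_deep − T_surf) + β(S_deep − S_surf′) = 0.
S_surf′ = S_deep − (α/β)·ΔT = 36.27 − (1.8 × 10⁻⁴/8.2 × 10⁻⁴)·(-1.6) = 36.6212 psu.
Increase required: 36.6212 − 35.73 = 0.8912 psu.

0.89 psu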